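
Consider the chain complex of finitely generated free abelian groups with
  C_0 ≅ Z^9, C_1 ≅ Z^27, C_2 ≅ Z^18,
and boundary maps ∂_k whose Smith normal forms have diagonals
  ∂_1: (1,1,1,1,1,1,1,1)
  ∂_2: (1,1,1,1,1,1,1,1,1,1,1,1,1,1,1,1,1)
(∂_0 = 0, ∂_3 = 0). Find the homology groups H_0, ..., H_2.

H_0: b_0 = 9 − 0 − 8 = 1; torsion from ∂_1 factors > 1: none. So H_0 = Z.
H_1: b_1 = 27 − 8 − 17 = 2; torsion from ∂_2 factors > 1: none. So H_1 = Z^2.
H_2: b_2 = 18 − 17 − 0 = 1; torsion from ∂_3 factors > 1: none. So H_2 = Z.

H_0 = Z,  H_1 = Z^2,  H_2 = Z.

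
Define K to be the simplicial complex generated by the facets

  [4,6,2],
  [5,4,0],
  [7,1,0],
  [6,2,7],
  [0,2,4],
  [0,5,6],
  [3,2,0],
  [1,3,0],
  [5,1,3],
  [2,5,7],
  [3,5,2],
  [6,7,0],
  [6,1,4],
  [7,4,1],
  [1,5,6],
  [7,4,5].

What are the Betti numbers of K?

b_0 = 1, b_1 = 2, b_2 = 1.

Order the vertices as 0 < 1 < 2 < 3 < 4 < 5 < 6 < 7. Listing each simplex with vertices in this order, K has dimension 2 with simplices:

  0-simplices (8): [0], [1], [2], [3], [4], [5], [6], [7]
  1-simplices (24): (24 of them)
  2-simplices (16): [0,1,3], [0,1,7], [0,2,3], [0,2,4], [0,4,5], [0,5,6], [0,6,7], [1,3,5], [1,4,6], [1,4,7], [1,5,6], [2,3,5], [2,4,6], [2,5,7], [2,6,7], [4,5,7]

so the chain groups are C_0 ≅ Z^8, C_1 ≅ Z^24, C_2 ≅ Z^16.

∂_1: C_1 → C_0 sends each edge [p,q] (with p < q) to q − p.
This gives a 8×24 integer matrix of rank 7; reducing to Smith normal form yields diagonal entries (1,1,1,1,1,1,1).

The boundary map ∂_2: C_2 → C_1 acts by ∂[p,q,r] = [q,r] − [p,r] + [p,q]. For instance
  ∂[2,5,7] = [5,7] − [2,7] + [2,5],
  ∂[2,3,5] = [3,5] − [2,5] + [2,3].
This gives a 24×16 integer matrix of rank 15; reducing to Smith normal form yields diagonal entries (1,1,1,1,1,1,1,1,1,1,1,1,1,1,1).

Computing H_k = (kernel of ∂_k) / (image of ∂_{k+1}):

  H_0: rank C_0 − rank ∂_1 = 8 − 7 = 1, and the invariant factors of ∂_1 are all 1, so H_0 ≅ Z.
  H_1: rank ker ∂_1 − rank ∂_2 = (24 − 7) − 15 = 2, and the invariant factors of ∂_2 are all 1, so H_1 ≅ Z^2.
  H_2: rank ker ∂_2 − rank ∂_3 = (16 − 15) − 0 = 1, and there is no ∂_3, so H_2 ≅ Z.

(K is a triangulation of the torus T^2.)

Hence the Betti numbers are b_0 = 1, b_1 = 2, b_2 = 1.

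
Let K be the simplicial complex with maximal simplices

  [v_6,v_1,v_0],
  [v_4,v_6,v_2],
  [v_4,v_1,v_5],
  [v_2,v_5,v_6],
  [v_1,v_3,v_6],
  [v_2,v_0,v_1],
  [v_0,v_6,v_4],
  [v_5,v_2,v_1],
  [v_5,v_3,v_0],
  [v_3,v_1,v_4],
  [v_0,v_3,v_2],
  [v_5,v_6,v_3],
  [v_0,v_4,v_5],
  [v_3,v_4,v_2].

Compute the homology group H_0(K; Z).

Take the total order v_0 < v_1 < v_2 < v_3 < v_4 < v_5 < v_6 on the vertex set. Then K (dimension 2) consists of the simplices:

  0-simplices (7): [v_0], [v_1], [v_2], [v_3], [v_4], [v_5], [v_6]
  1-simplices (21): (21 of them)
  2-simplices (14): (14 of them)

Hence C_0 ≅ Z^7, C_1 ≅ Z^21, C_2 ≅ Z^14.

∂_1: C_1 → C_0 maps an edge to its endpoints' difference, ∂[p,q] = q − p.
This gives a 7×21 integer matrix of rank 6; reducing to Smith normal form yields diagonal entries (1,1,1,1,1,1).

∂_2: C_2 → C_1 maps a triangle to the signed sum of its edges. For instance
  ∂[v_0,v_4,v_5] = [v_4,v_5] − [v_0,v_5] + [v_0,v_4],
  ∂[v_0,v_1,v_6] = [v_1,v_6] − [v_0,v_6] + [v_0,v_1].
The resulting 21×14 matrix has rank 13, and its Smith normal form has invariant factors (1,1,1,1,1,1,1,1,1,1,1,1,1).

From H_k ≅ ker(∂_k) / im(∂_{k+1}) we obtain:

  H_0: rank C_0 − rank ∂_1 = 7 − 6 = 1, and the invariant factors of ∂_1 are all 1, so H_0 ≅ Z.

(K is a triangulation of the torus T^2.)

H_0 = Z.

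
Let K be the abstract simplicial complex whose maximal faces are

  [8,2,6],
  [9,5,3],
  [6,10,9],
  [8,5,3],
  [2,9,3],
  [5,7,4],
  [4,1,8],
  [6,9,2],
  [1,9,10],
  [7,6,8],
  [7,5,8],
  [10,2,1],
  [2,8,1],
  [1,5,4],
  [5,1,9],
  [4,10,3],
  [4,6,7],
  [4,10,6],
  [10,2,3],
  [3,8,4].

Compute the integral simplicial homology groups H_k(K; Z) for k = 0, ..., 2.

Take the total order 1 < 2 < 3 < 4 < 5 < 6 < 7 < 8 < 9 < 10 on the vertex set. Then K (dimension 2) consists of the simplices:

  0-simplices (10): [1], [2], [3], [4], [5], [6], [7], [8], [9], [10]
  1-simplices (30): (30 of them)
  2-simplices (20): (20 of them)

so the chain groups are C_0 ≅ Z^10, C_1 ≅ Z^30, C_2 ≅ Z^20.

∂_1: C_1 → C_0 sends each edge [p,q] (with p < q) to q − p. For instance
  ∂[1,4] = [4] − [1].
This gives a 10×30 integer matrix of rank 9; reducing to Smith normal form yields diagonal entries (1,1,1,1,1,1,1,1,1).

∂_2: C_2 → C_1 acts by ∂[p,q,r] = [q,r] − [p,r] + [p,q]. For instance
  ∂[2,6,8] = [6,8] − [2,8] + [2,6],
  ∂[6,9,10] = [9,10] − [6,10] + [6,9].
The 30×20 boundary matrix has rank 20 and Smith normal form diag(1,1,1,1,1,1,1,1,1,1,1,1,1,1,1,1,1,1,1,2).

Reading off H_k = ker ∂_k / im ∂_{k+1}:

  H_0: rank C_0 − rank ∂_1 = 10 − 9 = 1, and the invariant factors of ∂_1 are all 1, so H_0 ≅ Z.
  H_1: rank ker ∂_1 − rank ∂_2 = (30 − 9) − 20 = 1, and ∂_2 has invariant factor 2 > 1, so H_1 ≅ Z ⊕ Z/2.
  H_2: rank ker ∂_2 − rank ∂_3 = (20 − 20) − 0 = 0, and there is no ∂_3, so H_2 ≅ 0.

As a check, the Euler characteristic is 10 − 30 + 20 = 0, which agrees with 1 − 1 + 0 = 0.

H_0 = Z,  H_1 = Z ⊕ Z/2,  H_2 = 0.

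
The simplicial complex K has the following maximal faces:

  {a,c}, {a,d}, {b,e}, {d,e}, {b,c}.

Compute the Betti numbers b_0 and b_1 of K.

Fix the vertex order a < b < c < d < e and write every simplex with vertices in increasing order. Then dim K = 1 and the simplices of K are:

  0-simplices (5): a, b, c, d, e
  1-simplices (5): ac, ad, bc, be, de

so the chain groups are C_0 ≅ Z^5, C_1 ≅ Z^5.

∂_1: C_1 → C_0 sends each edge [p,q] (with p < q) to q − p. For instance
  ∂be = e − b.
As a 5×5 matrix over Z this has rank 4, with invariant factors (1,1,1,1).

From H_k ≅ ker(∂_k) / im(∂_{k+1}) we obtain:

  H_0: rank C_0 − rank ∂_1 = 5 − 4 = 1, and the invariant factors of ∂_1 are all 1, so H_0 ≅ Z.
  H_1: rank ker ∂_1 − rank ∂_2 = (5 − 4) − 0 = 1, and there is no ∂_2, so H_1 ≅ Z.

As a check, the Euler characteristic is 5 − 5 = 0, which agrees with 1 − 1 = 0.
(K is a triangulation of the circle S^1.)

Hence the Betti numbers are b_0 = 1, b_1 = 1.

b_0 = 1, b_1 = 1.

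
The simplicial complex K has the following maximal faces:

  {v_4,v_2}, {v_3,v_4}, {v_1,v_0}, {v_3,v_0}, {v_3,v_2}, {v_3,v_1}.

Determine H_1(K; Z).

H_1 ≅ Z^2.

K has 5 vertices, 6 edges.
rank ∂_1 = 4, rank ∂_2 = 0 ⇒ b_1 = 6 − 4 − 0 = 2. So H_1 ≅ Z^2.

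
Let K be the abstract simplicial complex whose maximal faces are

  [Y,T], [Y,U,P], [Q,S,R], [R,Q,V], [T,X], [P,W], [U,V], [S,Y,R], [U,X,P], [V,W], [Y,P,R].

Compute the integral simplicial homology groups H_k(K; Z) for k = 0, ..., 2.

H_0 ≅ Z,  H_1 ≅ Z^3,  H_2 = 0.

Fix the vertex order P < Q < R < S < T < U < V < W < X < Y and write every simplex with vertices in increasing order. Then dim K = 2 and the simplices of K are:

  0-simplices (10): P, Q, R, S, T, U, V, W, X, Y
  1-simplices (18): PR, PU, PW, PX, PY, QR, QS, QV, RS, RV, RY, SY, TX, TY, UV, UX, UY, VW
  2-simplices (6): PRY, PUX, PUY, QRS, QRV, RSY

Hence C_0 ≅ Z^10, C_1 ≅ Z^18, C_2 ≅ Z^6.

The boundary map ∂_1: C_1 → C_0 is given by ∂[p,q] = [q] − [p].
This gives a 10×18 integer matrix of rank 9; reducing to Smith normal form yields diagonal entries (1,1,1,1,1,1,1,1,1).

The boundary map ∂_2: C_2 → C_1 maps a triangle to the signed sum of its edges. For instance
  ∂PUX = UX − PX + PU,
  ∂PRY = RY − PY + PR.
This gives a 18×6 integer matrix of rank 6; reducing to Smith normal form yields diagonal entries (1,1,1,1,1,1).

Computing H_k = (kernel of ∂_k) / (image of ∂_{k+1}):

  H_0: rank C_0 − rank ∂_1 = 10 − 9 = 1, and the invariant factors of ∂_1 are all 1, so H_0 = Z.
  H_1: rank ker ∂_1 − rank ∂_2 = (18 − 9) − 6 = 3, and the invariant factors of ∂_2 are all 1, so H_1 = Z^3.
  H_2: rank ker ∂_2 − rank ∂_3 = (6 − 6) − 0 = 0, and there is no ∂_3, so H_2 = 0.

As a check, the Euler characteristic is 10 − 18 + 6 = -2, which agrees with 1 − 3 + 0 = -2.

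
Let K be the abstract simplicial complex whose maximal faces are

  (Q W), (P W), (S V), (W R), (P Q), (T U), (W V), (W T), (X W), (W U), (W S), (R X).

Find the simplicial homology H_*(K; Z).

H_0 ≅ Z,  H_1 ≅ Z^4.

Take the total order P < Q < R < S < T < U < V < W < X on the vertex set. Then K (dimension 1) consists of the simplices:

  0-simplices (9): P, Q, R, S, T, U, V, W, X
  1-simplices (12): PQ, PW, QW, RW, RX, SV, SW, TU, TW, UW, VW, WX

giving chain groups C_0 ≅ Z^9, C_1 ≅ Z^12.

Boundary ∂_1: C_1 → C_0 is given by ∂[p,q] = [q] − [p]. For instance
  ∂UW = W − U.
This gives a 9×12 integer matrix of rank 8; reducing to Smith normal form yields diagonal entries (1,1,1,1,1,1,1,1).

Now H_k = ker ∂_k / im ∂_{k+1}, so:

  H_0: rank C_0 − rank ∂_1 = 9 − 8 = 1, and the invariant factors of ∂_1 are all 1, so H_0 ≅ Z.
  H_1: rank ker ∂_1 − rank ∂_2 = (12 − 8) − 0 = 4, and there is no ∂_2, so H_1 ≅ Z^4.

As a check, the Euler characteristic is 9 − 12 = -3, which agrees with 1 − 4 = -3.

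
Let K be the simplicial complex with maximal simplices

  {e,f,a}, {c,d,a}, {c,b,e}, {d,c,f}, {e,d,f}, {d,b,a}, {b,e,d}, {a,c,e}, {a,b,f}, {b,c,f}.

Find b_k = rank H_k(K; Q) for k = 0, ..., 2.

We work with the vertex ordering a < b < c < d < e < f. The simplices of K, each written with vertices in increasing order, are:

  0-simplices (6): a, b, c, d, e, f
  1-simplices (15): ab, ac, ad, ae, af, bc, bd, be, bf, cd, ce, cf, de, df, ef
  2-simplices (10): abd, abf, acd, ace, aef, bce, bcf, bde, cdf, def

so the chain groups are C_0 ≅ Z^6, C_1 ≅ Z^15, C_2 ≅ Z^10.

∂_1: C_1 → C_0 sends each edge [p,q] (with p < q) to q − p. For instance
  ∂cd = d − c.
This gives a 6×15 integer matrix of rank 5; reducing to Smith normal form yields diagonal entries (1,1,1,1,1).

∂_2: C_2 → C_1 acts by ∂[p,q,r] = [q,r] − [p,r] + [p,q]. For instance
  ∂def = ef − df + de,
  ∂abf = bf − af + ab.
The 15×10 boundary matrix has rank 10 and Smith normal form diag(1,1,1,1,1,1,1,1,1,2).

Computing H_k = (kernel of ∂_k) / (image of ∂_{k+1}):

  H_0: rank C_0 − rank ∂_1 = 6 − 5 = 1, and the invariant factors of ∂_1 are all 1, so H_0 = Z.
  H_1: rank ker ∂_1 − rank ∂_2 = (15 − 5) − 10 = 0, and ∂_2 has invariant factor 2 > 1, so H_1 = Z/2Z.
  H_2: rank ker ∂_2 − rank ∂_3 = (10 − 10) − 0 = 0, and there is no ∂_3, so H_2 = 0.

Hence the Betti numbers are b_0 = 1, b_1 = 0, b_2 = 0.

b_0 = 1, b_1 = 0, b_2 = 0.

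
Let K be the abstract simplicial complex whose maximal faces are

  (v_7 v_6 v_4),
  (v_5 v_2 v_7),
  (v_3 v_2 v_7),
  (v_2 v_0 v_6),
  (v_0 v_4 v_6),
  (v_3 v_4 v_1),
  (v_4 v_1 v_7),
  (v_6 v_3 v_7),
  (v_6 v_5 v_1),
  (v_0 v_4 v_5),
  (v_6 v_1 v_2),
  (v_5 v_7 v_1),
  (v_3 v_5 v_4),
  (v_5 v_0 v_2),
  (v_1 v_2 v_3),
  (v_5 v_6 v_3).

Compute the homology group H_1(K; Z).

We work with the vertex ordering v_0 < v_1 < v_2 < v_3 < v_4 < v_5 < v_6 < v_7. The simplices of K, each written with vertices in increasing order, are:

  0-simplices (8): [v_0], [v_1], [v_2], [v_3], [v_4], [v_5], [v_6], [v_7]
  1-simplices (24): (24 of them)
  2-simplices (16): (16 of them)

giving chain groups C_0 ≅ Z^8, C_1 ≅ Z^24, C_2 ≅ Z^16.

Boundary ∂_1: C_1 → C_0 is given by ∂[p,q] = [q] − [p]. For instance
  ∂[v_0,v_5] = [v_5] − [v_0].
The resulting 8×24 matrix has rank 7, and its Smith normal form has invariant factors (1,1,1,1,1,1,1).

Boundary ∂_2: C_2 → C_1 maps a triangle to the signed sum of its edges. For instance
  ∂[v_0,v_4,v_5] = [v_4,v_5] − [v_0,v_5] + [v_0,v_4],
  ∂[v_1,v_3,v_4] = [v_3,v_4] − [v_1,v_4] + [v_1,v_3].
The 24×16 boundary matrix has rank 15 and Smith normal form diag(1,1,1,1,1,1,1,1,1,1,1,1,1,1,1).

Now H_k = ker ∂_k / im ∂_{k+1}, so:

  H_1: rank ker ∂_1 − rank ∂_2 = (24 − 7) − 15 = 2, and the invariant factors of ∂_2 are all 1, so H_1 = Z^2.

H_1 ≅ Z^2.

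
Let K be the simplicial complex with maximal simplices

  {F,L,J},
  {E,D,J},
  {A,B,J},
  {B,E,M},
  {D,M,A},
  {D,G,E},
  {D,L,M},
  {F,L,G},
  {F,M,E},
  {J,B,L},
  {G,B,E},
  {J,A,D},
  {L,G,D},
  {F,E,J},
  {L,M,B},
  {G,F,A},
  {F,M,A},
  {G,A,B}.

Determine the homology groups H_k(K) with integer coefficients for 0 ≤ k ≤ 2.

H_0 = Z,  H_1 = Z^2,  H_2 = Z.

Fix the vertex order A < B < D < E < F < G < J < L < M and write every simplex with vertices in increasing order. Then dim K = 2 and the simplices of K are:

  0-simplices (9): A, B, D, E, F, G, J, L, M
  1-simplices (27): AB, AD, AF, AG, AJ, AM, BE, BG, BJ, BL, BM, DE, DG, DJ, DL, DM, EF, EG, EJ, EM, FG, FJ, FL, FM, GL, JL, LM
  2-simplices (18): ABG, ABJ, ADJ, ADM, AFG, AFM, BEG, BEM, BJL, BLM, DEG, DEJ, DGL, DLM, EFJ, EFM, FGL, FJL

Hence C_0 ≅ Z^9, C_1 ≅ Z^27, C_2 ≅ Z^18.

∂_1: C_1 → C_0 sends each edge [p,q] (with p < q) to q − p.
As a 9×27 matrix over Z this has rank 8, with invariant factors (1,1,1,1,1,1,1,1).

The boundary map ∂_2: C_2 → C_1 maps a triangle to the signed sum of its edges. For instance
  ∂AFG = FG − AG + AF,
  ∂BEM = EM − BM + BE.
As a 27×18 matrix over Z this has rank 17, with invariant factors (1,1,1,1,1,1,1,1,1,1,1,1,1,1,1,1,1).

From H_k ≅ ker(∂_k) / im(∂_{k+1}) we obtain:

  H_0: rank C_0 − rank ∂_1 = 9 − 8 = 1, and the invariant factors of ∂_1 are all 1, so H_0 ≅ Z.
  H_1: rank ker ∂_1 − rank ∂_2 = (27 − 8) − 17 = 2, and the invariant factors of ∂_2 are all 1, so H_1 ≅ Z^2.
  H_2: rank ker ∂_2 − rank ∂_3 = (18 − 17) − 0 = 1, and there is no ∂_3, so H_2 ≅ Z.

(K is a triangulation of the torus T^2.)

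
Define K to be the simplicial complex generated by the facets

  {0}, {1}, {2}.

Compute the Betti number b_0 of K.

b_0 = 3.

We work with the vertex ordering 0 < 1 < 2. The simplices of K, each written with vertices in increasing order, are:

  0-simplices (3): [0], [1], [2]

so the chain groups are C_0 ≅ Z^3.

Reading off H_k = ker ∂_k / im ∂_{k+1}:

  H_0: rank C_0 − rank ∂_1 = 3 − 0 = 3, and there is no ∂_1, so H_0 ≅ Z^3.

(K is a triangulation of a set of 3 points.)

Hence the Betti numbers are b_0 = 3.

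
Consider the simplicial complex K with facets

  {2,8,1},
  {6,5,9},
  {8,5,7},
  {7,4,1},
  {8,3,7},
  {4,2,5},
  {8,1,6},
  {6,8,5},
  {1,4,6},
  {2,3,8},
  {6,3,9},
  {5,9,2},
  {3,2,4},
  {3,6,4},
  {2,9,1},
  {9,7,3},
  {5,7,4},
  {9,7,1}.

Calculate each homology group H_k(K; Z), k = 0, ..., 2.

H_0 = Z,  H_1 = Z^2,  H_2 = Z.

Order the vertices as 1 < 2 < 3 < 4 < 5 < 6 < 7 < 8 < 9. Listing each simplex with vertices in this order, K has dimension 2 with simplices:

  0-simplices (9): [1], [2], [3], [4], [5], [6], [7], [8], [9]
  1-simplices (27): (27 of them)
  2-simplices (18): [1,2,8], [1,2,9], [1,4,6], [1,4,7], [1,6,8], [1,7,9], [2,3,4], [2,3,8], [2,4,5], [2,5,9], [3,4,6], [3,6,9], [3,7,8], [3,7,9], [4,5,7], [5,6,8], [5,6,9], [5,7,8]

Hence C_0 ≅ Z^9, C_1 ≅ Z^27, C_2 ≅ Z^18.

∂_1: C_1 → C_0 sends each edge [p,q] (with p < q) to q − p. For instance
  ∂[4,5] = [5] − [4].
As a 9×27 matrix over Z this has rank 8, with invariant factors (1,1,1,1,1,1,1,1).

Boundary ∂_2: C_2 → C_1 maps a triangle to the signed sum of its edges. For instance
  ∂[1,4,6] = [4,6] − [1,6] + [1,4],
  ∂[5,7,8] = [7,8] − [5,8] + [5,7].
The resulting 27×18 matrix has rank 17, and its Smith normal form has invariant factors (1,1,1,1,1,1,1,1,1,1,1,1,1,1,1,1,1).

Now H_k = ker ∂_k / im ∂_{k+1}, so:

  H_0: rank C_0 − rank ∂_1 = 9 − 8 = 1, and the invariant factors of ∂_1 are all 1, so H_0 ≅ Z.
  H_1: rank ker ∂_1 − rank ∂_2 = (27 − 8) − 17 = 2, and the invariant factors of ∂_2 are all 1, so H_1 ≅ Z^2.
  H_2: rank ker ∂_2 − rank ∂_3 = (18 − 17) − 0 = 1, and there is no ∂_3, so H_2 ≅ Z.

As a check, the Euler characteristic is 9 − 27 + 18 = 0, which agrees with 1 − 2 + 1 = 0.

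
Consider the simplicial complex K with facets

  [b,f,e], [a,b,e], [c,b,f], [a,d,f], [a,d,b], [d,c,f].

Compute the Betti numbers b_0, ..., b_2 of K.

b_0 = 1, b_1 = 1, b_2 = 0.

Fix the vertex order a < b < c < d < e < f and write every simplex with vertices in increasing order. Then dim K = 2 and the simplices of K are:

  0-simplices (6): a, b, c, d, e, f
  1-simplices (12): ab, ad, ae, af, bc, bd, be, bf, cd, cf, df, ef
  2-simplices (6): abd, abe, adf, bcf, bef, cdf

giving chain groups C_0 ≅ Z^6, C_1 ≅ Z^12, C_2 ≅ Z^6.

The boundary map ∂_1: C_1 → C_0 sends each edge [p,q] (with p < q) to q − p. For instance
  ∂af = f − a.
As a 6×12 matrix over Z this has rank 5, with invariant factors (1,1,1,1,1).

The boundary map ∂_2: C_2 → C_1 maps a triangle to the signed sum of its edges. For instance
  ∂bef = ef − bf + be,
  ∂abe = be − ae + ab.
This gives a 12×6 integer matrix of rank 6; reducing to Smith normal form yields diagonal entries (1,1,1,1,1,1).

From H_k ≅ ker(∂_k) / im(∂_{k+1}) we obtain:

  H_0: rank C_0 − rank ∂_1 = 6 − 5 = 1, and the invariant factors of ∂_1 are all 1, so H_0 = Z.
  H_1: rank ker ∂_1 − rank ∂_2 = (12 − 5) − 6 = 1, and the invariant factors of ∂_2 are all 1, so H_1 = Z.
  H_2: rank ker ∂_2 − rank ∂_3 = (6 − 6) − 0 = 0, and there is no ∂_3, so H_2 = 0.

As a check, the Euler characteristic is 6 − 12 + 6 = 0, which agrees with 1 − 1 + 0 = 0.

Hence the Betti numbers are b_0 = 1, b_1 = 1, b_2 = 0.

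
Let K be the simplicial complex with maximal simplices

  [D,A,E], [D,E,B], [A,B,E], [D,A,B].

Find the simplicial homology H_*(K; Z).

We work with the vertex ordering A < B < D < E. The simplices of K, each written with vertices in increasing order, are:

  0-simplices (4): A, B, D, E
  1-simplices (6): AB, AD, AE, BD, BE, DE
  2-simplices (4): ABD, ABE, ADE, BDE

giving chain groups C_0 ≅ Z^4, C_1 ≅ Z^6, C_2 ≅ Z^4.

Boundary ∂_1: C_1 → C_0 sends each edge [p,q] (with p < q) to q − p.
As a 4×6 matrix over Z this has rank 3, with invariant factors (1,1,1).

∂_2: C_2 → C_1 sends each 2-simplex [p,q,r] to [q,r] − [p,r] + [p,q]. For instance
  ∂BDE = DE − BE + BD,
  ∂ABD = BD − AD + AB.
This gives a 6×4 integer matrix of rank 3; reducing to Smith normal form yields diagonal entries (1,1,1).

Computing H_k = (kernel of ∂_k) / (image of ∂_{k+1}):

  H_0: rank C_0 − rank ∂_1 = 4 − 3 = 1, and the invariant factors of ∂_1 are all 1, so H_0 ≅ Z.
  H_1: rank ker ∂_1 − rank ∂_2 = (6 − 3) − 3 = 0, and the invariant factors of ∂_2 are all 1, so H_1 ≅ 0.
  H_2: rank ker ∂_2 − rank ∂_3 = (4 − 3) − 0 = 1, and there is no ∂_3, so H_2 ≅ Z.

As a check, the Euler characteristic is 4 − 6 + 4 = 2, which agrees with 1 − 0 + 1 = 2.

H_0 ≅ Z,  H_1 = 0,  H_2 ≅ Z.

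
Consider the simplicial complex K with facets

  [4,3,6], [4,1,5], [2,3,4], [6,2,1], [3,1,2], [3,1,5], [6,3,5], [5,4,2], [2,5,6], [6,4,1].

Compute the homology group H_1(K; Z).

H_1 ≅ Z/2.

Fix the vertex order 1 < 2 < 3 < 4 < 5 < 6 and write every simplex with vertices in increasing order. Then dim K = 2 and the simplices of K are:

  0-simplices (6): [1], [2], [3], [4], [5], [6]
  1-simplices (15): [1,2], [1,3], [1,4], [1,5], [1,6], [2,3], [2,4], [2,5], [2,6], [3,4], [3,5], [3,6], [4,5], [4,6], [5,6]
  2-simplices (10): [1,2,3], [1,2,6], [1,3,5], [1,4,5], [1,4,6], [2,3,4], [2,4,5], [2,5,6], [3,4,6], [3,5,6]

giving chain groups C_0 ≅ Z^6, C_1 ≅ Z^15, C_2 ≅ Z^10.

∂_1: C_1 → C_0 sends each edge [p,q] (with p < q) to q − p. For instance
  ∂[1,6] = [6] − [1].
As a 6×15 matrix over Z this has rank 5, with invariant factors (1,1,1,1,1).

Boundary ∂_2: C_2 → C_1 maps a triangle to the signed sum of its edges. For instance
  ∂[1,4,5] = [4,5] − [1,5] + [1,4],
  ∂[1,2,6] = [2,6] − [1,6] + [1,2].
As a 15×10 matrix over Z this has rank 10, with invariant factors (1,1,1,1,1,1,1,1,1,2).

From H_k ≅ ker(∂_k) / im(∂_{k+1}) we obtain:

  H_1: rank ker ∂_1 − rank ∂_2 = (15 − 5) − 10 = 0, and ∂_2 has invariant factor 2 > 1, so H_1 = Z/2.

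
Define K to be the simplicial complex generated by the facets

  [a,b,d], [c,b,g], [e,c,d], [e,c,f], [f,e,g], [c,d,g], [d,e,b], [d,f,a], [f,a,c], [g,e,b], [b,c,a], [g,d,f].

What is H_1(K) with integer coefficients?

H_1 = Z/2.

Order the vertices as a < b < c < d < e < f < g. Listing each simplex with vertices in this order, K has dimension 2 with simplices:

  0-simplices (7): a, b, c, d, e, f, g
  1-simplices (18): ab, ac, ad, af, bc, bd, be, bg, cd, ce, cf, cg, de, df, dg, ef, eg, fg
  2-simplices (12): abc, abd, acf, adf, bcg, bde, beg, cde, cdg, cef, dfg, efg

so the chain groups are C_0 ≅ Z^7, C_1 ≅ Z^18, C_2 ≅ Z^12.

The boundary map ∂_1: C_1 → C_0 maps an edge to its endpoints' difference, ∂[p,q] = q − p.
This gives a 7×18 integer matrix of rank 6; reducing to Smith normal form yields diagonal entries (1,1,1,1,1,1).

Boundary ∂_2: C_2 → C_1 sends each 2-simplex [p,q,r] to [q,r] − [p,r] + [p,q]. For instance
  ∂bcg = cg − bg + bc,
  ∂adf = df − af + ad.
The 18×12 boundary matrix has rank 12 and Smith normal form diag(1,1,1,1,1,1,1,1,1,1,1,2).

Computing H_k = (kernel of ∂_k) / (image of ∂_{k+1}):

  H_1: rank ker ∂_1 − rank ∂_2 = (18 − 6) − 12 = 0, and ∂_2 has invariant factor 2 > 1, so H_1 ≅ Z/2.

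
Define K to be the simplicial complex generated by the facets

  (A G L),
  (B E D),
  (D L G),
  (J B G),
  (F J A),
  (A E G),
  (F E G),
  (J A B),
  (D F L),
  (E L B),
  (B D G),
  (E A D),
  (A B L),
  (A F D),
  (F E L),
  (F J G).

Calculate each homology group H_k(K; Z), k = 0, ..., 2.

We work with the vertex ordering A < B < D < E < F < G < J < L. The simplices of K, each written with vertices in increasing order, are:

  0-simplices (8): A, B, D, E, F, G, J, L
  1-simplices (24): AB, AD, AE, AF, AG, AJ, AL, BD, BE, BG, BJ, BL, DE, DF, DG, DL, EF, EG, EL, FG, FJ, FL, GJ, GL
  2-simplices (16): ABJ, ABL, ADE, ADF, AEG, AFJ, AGL, BDE, BDG, BEL, BGJ, DFL, DGL, EFG, EFL, FGJ

so the chain groups are C_0 ≅ Z^8, C_1 ≅ Z^24, C_2 ≅ Z^16.

Boundary ∂_1: C_1 → C_0 is given by ∂[p,q] = [q] − [p].
As a 8×24 matrix over Z this has rank 7, with invariant factors (1,1,1,1,1,1,1).

∂_2: C_2 → C_1 sends each 2-simplex [p,q,r] to [q,r] − [p,r] + [p,q]. For instance
  ∂EFL = FL − EL + EF,
  ∂DFL = FL − DL + DF.
This gives a 24×16 integer matrix of rank 15; reducing to Smith normal form yields diagonal entries (1,1,1,1,1,1,1,1,1,1,1,1,1,1,1).

Reading off H_k = ker ∂_k / im ∂_{k+1}:

  H_0: rank C_0 − rank ∂_1 = 8 − 7 = 1, and the invariant factors of ∂_1 are all 1, so H_0 ≅ Z.
  H_1: rank ker ∂_1 − rank ∂_2 = (24 − 7) − 15 = 2, and the invariant factors of ∂_2 are all 1, so H_1 ≅ Z^2.
  H_2: rank ker ∂_2 − rank ∂_3 = (16 − 15) − 0 = 1, and there is no ∂_3, so H_2 ≅ Z.

As a check, the Euler characteristic is 8 − 24 + 16 = 0, which agrees with 1 − 2 + 1 = 0.

H_0 = Z,  H_1 = Z^2,  H_2 = Z.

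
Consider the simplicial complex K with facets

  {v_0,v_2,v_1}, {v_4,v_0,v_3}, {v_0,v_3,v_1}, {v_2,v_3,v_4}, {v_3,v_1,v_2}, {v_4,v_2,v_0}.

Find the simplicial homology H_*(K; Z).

Order the vertices as v_0 < v_1 < v_2 < v_3 < v_4. Listing each simplex with vertices in this order, K has dimension 2 with simplices:

  0-simplices (5): [v_0], [v_1], [v_2], [v_3], [v_4]
  1-simplices (9): [v_0,v_1], [v_0,v_2], [v_0,v_3], [v_0,v_4], [v_1,v_2], [v_1,v_3], [v_2,v_3], [v_2,v_4], [v_3,v_4]
  2-simplices (6): [v_0,v_1,v_2], [v_0,v_1,v_3], [v_0,v_2,v_4], [v_0,v_3,v_4], [v_1,v_2,v_3], [v_2,v_3,v_4]

giving chain groups C_0 ≅ Z^5, C_1 ≅ Z^9, C_2 ≅ Z^6.

The boundary map ∂_1: C_1 → C_0 is given by ∂[p,q] = [q] − [p]. For instance
  ∂[v_0,v_4] = [v_4] − [v_0].
The resulting 5×9 matrix has rank 4, and its Smith normal form has invariant factors (1,1,1,1).

The boundary map ∂_2: C_2 → C_1 sends each 2-simplex [p,q,r] to [q,r] − [p,r] + [p,q]. For instance
  ∂[v_2,v_3,v_4] = [v_3,v_4] − [v_2,v_4] + [v_2,v_3],
  ∂[v_1,v_2,v_3] = [v_2,v_3] − [v_1,v_3] + [v_1,v_2].
This gives a 9×6 integer matrix of rank 5; reducing to Smith normal form yields diagonal entries (1,1,1,1,1).

Now H_k = ker ∂_k / im ∂_{k+1}, so:

  H_0: rank C_0 − rank ∂_1 = 5 − 4 = 1, and the invariant factors of ∂_1 are all 1, so H_0 = Z.
  H_1: rank ker ∂_1 − rank ∂_2 = (9 − 4) − 5 = 0, and the invariant factors of ∂_2 are all 1, so H_1 = 0.
  H_2: rank ker ∂_2 − rank ∂_3 = (6 − 5) − 0 = 1, and there is no ∂_3, so H_2 = Z.

H_0 ≅ Z,  H_1 = 0,  H_2 ≅ Z.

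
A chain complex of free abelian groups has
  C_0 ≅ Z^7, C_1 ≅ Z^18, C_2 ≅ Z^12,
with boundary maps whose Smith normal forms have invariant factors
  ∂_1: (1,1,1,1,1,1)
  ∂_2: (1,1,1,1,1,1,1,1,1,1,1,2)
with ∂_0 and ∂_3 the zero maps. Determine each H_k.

H_0 = Z,  H_1 = Z/2,  H_2 = 0.

H_0: b_0 = 7 − 0 − 6 = 1; torsion from ∂_1 factors > 1: none. So H_0 = Z.
H_1: b_1 = 18 − 6 − 12 = 0; torsion from ∂_2 factors > 1: [2]. So H_1 = Z/2.
H_2: b_2 = 12 − 12 − 0 = 0; torsion from ∂_3 factors > 1: none. So H_2 = 0.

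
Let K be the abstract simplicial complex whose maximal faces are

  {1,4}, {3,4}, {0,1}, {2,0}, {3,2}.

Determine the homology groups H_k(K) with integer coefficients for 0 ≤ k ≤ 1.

H_0 ≅ Z,  H_1 ≅ Z.

Take the total order 0 < 1 < 2 < 3 < 4 on the vertex set. Then K (dimension 1) consists of the simplices:

  0-simplices (5): [0], [1], [2], [3], [4]
  1-simplices (5): [0,1], [0,2], [1,4], [2,3], [3,4]

so the chain groups are C_0 ≅ Z^5, C_1 ≅ Z^5.

∂_1: C_1 → C_0 maps an edge to its endpoints' difference, ∂[p,q] = q − p. For instance
  ∂[1,4] = [4] − [1].
The 5×5 boundary matrix has rank 4 and Smith normal form diag(1,1,1,1).

Reading off H_k = ker ∂_k / im ∂_{k+1}:

  H_0: rank C_0 − rank ∂_1 = 5 − 4 = 1, and the invariant factors of ∂_1 are all 1, so H_0 = Z.
  H_1: rank ker ∂_1 − rank ∂_2 = (5 − 4) − 0 = 1, and there is no ∂_2, so H_1 = Z.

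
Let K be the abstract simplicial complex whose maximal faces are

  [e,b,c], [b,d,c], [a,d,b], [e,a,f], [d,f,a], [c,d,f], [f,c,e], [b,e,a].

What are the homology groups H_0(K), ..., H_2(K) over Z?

H_0 = Z,  H_1 = 0,  H_2 = Z.

Order the vertices as a < b < c < d < e < f. Listing each simplex with vertices in this order, K has dimension 2 with simplices:

  0-simplices (6): a, b, c, d, e, f
  1-simplices (12): ab, ad, ae, af, bc, bd, be, cd, ce, cf, df, ef
  2-simplices (8): abd, abe, adf, aef, bcd, bce, cdf, cef

so the chain groups are C_0 ≅ Z^6, C_1 ≅ Z^12, C_2 ≅ Z^8.

The boundary map ∂_1: C_1 → C_0 is given by ∂[p,q] = [q] − [p]. For instance
  ∂ce = e − c.
The resulting 6×12 matrix has rank 5, and its Smith normal form has invariant factors (1,1,1,1,1).

The boundary map ∂_2: C_2 → C_1 sends each 2-simplex [p,q,r] to [q,r] − [p,r] + [p,q]. For instance
  ∂bce = ce − be + bc,
  ∂aef = ef − af + ae.
The 12×8 boundary matrix has rank 7 and Smith normal form diag(1,1,1,1,1,1,1).

Reading off H_k = ker ∂_k / im ∂_{k+1}:

  H_0: rank C_0 − rank ∂_1 = 6 − 5 = 1, and the invariant factors of ∂_1 are all 1, so H_0 = Z.
  H_1: rank ker ∂_1 − rank ∂_2 = (12 − 5) − 7 = 0, and the invariant factors of ∂_2 are all 1, so H_1 = 0.
  H_2: rank ker ∂_2 − rank ∂_3 = (8 − 7) − 0 = 1, and there is no ∂_3, so H_2 = Z.

As a check, the Euler characteristic is 6 − 12 + 8 = 2, which agrees with 1 − 0 + 1 = 2.
(K is a triangulation of the 2-sphere S^2.)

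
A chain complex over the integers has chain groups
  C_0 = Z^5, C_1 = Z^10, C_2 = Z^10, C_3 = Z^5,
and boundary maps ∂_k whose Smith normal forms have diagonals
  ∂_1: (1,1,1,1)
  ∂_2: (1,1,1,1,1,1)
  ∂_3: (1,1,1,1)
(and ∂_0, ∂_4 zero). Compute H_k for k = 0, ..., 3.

H_0 ≅ Z,  H_1 = 0,  H_2 = 0,  H_3 ≅ Z.

H_0: b_0 = 5 − 0 − 4 = 1; torsion from ∂_1 factors > 1: none. So H_0 ≅ Z.
H_1: b_1 = 10 − 4 − 6 = 0; torsion from ∂_2 factors > 1: none. So H_1 ≅ 0.
H_2: b_2 = 10 − 6 − 4 = 0; torsion from ∂_3 factors > 1: none. So H_2 ≅ 0.
H_3: b_3 = 5 − 4 − 0 = 1; torsion from ∂_4 factors > 1: none. So H_3 ≅ Z.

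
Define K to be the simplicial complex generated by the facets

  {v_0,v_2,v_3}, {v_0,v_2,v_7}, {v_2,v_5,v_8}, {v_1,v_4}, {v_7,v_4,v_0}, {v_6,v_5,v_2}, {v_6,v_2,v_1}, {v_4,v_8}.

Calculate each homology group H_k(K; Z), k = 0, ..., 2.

H_0 ≅ Z,  H_1 ≅ Z^2,  H_2 = 0.

We work with the vertex ordering v_0 < v_1 < v_2 < v_3 < v_4 < v_5 < v_6 < v_7 < v_8. The simplices of K, each written with vertices in increasing order, are:

  0-simplices (9): [v_0], [v_1], [v_2], [v_3], [v_4], [v_5], [v_6], [v_7], [v_8]
  1-simplices (16): (16 of them)
  2-simplices (6): [v_0,v_2,v_3], [v_0,v_2,v_7], [v_0,v_4,v_7], [v_1,v_2,v_6], [v_2,v_5,v_6], [v_2,v_5,v_8]

giving chain groups C_0 ≅ Z^9, C_1 ≅ Z^16, C_2 ≅ Z^6.

The boundary map ∂_1: C_1 → C_0 is given by ∂[p,q] = [q] − [p]. For instance
  ∂[v_2,v_3] = [v_3] − [v_2].
This gives a 9×16 integer matrix of rank 8; reducing to Smith normal form yields diagonal entries (1,1,1,1,1,1,1,1).

Boundary ∂_2: C_2 → C_1 acts by ∂[p,q,r] = [q,r] − [p,r] + [p,q]. For instance
  ∂[v_1,v_2,v_6] = [v_2,v_6] − [v_1,v_6] + [v_1,v_2],
  ∂[v_2,v_5,v_8] = [v_5,v_8] − [v_2,v_8] + [v_2,v_5].
The resulting 16×6 matrix has rank 6, and its Smith normal form has invariant factors (1,1,1,1,1,1).

Computing H_k = (kernel of ∂_k) / (image of ∂_{k+1}):

  H_0: rank C_0 − rank ∂_1 = 9 − 8 = 1, and the invariant factors of ∂_1 are all 1, so H_0 = Z.
  H_1: rank ker ∂_1 − rank ∂_2 = (16 − 8) − 6 = 2, and the invariant factors of ∂_2 are all 1, so H_1 = Z^2.
  H_2: rank ker ∂_2 − rank ∂_3 = (6 − 6) − 0 = 0, and there is no ∂_3, so H_2 = 0.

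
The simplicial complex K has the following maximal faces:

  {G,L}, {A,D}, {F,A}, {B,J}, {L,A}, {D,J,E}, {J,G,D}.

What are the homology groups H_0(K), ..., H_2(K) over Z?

H_0 ≅ Z,  H_1 ≅ Z,  H_2 = 0.

Order the vertices as A < B < D < E < F < G < J < L. Listing each simplex with vertices in this order, K has dimension 2 with simplices:

  0-simplices (8): A, B, D, E, F, G, J, L
  1-simplices (10): AD, AF, AL, BJ, DE, DG, DJ, EJ, GJ, GL
  2-simplices (2): DEJ, DGJ

Hence C_0 ≅ Z^8, C_1 ≅ Z^10, C_2 ≅ Z^2.

Boundary ∂_1: C_1 → C_0 maps an edge to its endpoints' difference, ∂[p,q] = q − p.
This gives a 8×10 integer matrix of rank 7; reducing to Smith normal form yields diagonal entries (1,1,1,1,1,1,1).

Boundary ∂_2: C_2 → C_1 sends each 2-simplex [p,q,r] to [q,r] − [p,r] + [p,q]. For instance
  ∂DGJ = GJ − DJ + DG,
  ∂DEJ = EJ − DJ + DE.
This gives a 10×2 integer matrix of rank 2; reducing to Smith normal form yields diagonal entries (1,1).

From H_k ≅ ker(∂_k) / im(∂_{k+1}) we obtain:

  H_0: rank C_0 − rank ∂_1 = 8 − 7 = 1, and the invariant factors of ∂_1 are all 1, so H_0 = Z.
  H_1: rank ker ∂_1 − rank ∂_2 = (10 − 7) − 2 = 1, and the invariant factors of ∂_2 are all 1, so H_1 = Z.
  H_2: rank ker ∂_2 − rank ∂_3 = (2 − 2) − 0 = 0, and there is no ∂_3, so H_2 = 0.

As a check, the Euler characteristic is 8 − 10 + 2 = 0, which agrees with 1 − 1 + 0 = 0.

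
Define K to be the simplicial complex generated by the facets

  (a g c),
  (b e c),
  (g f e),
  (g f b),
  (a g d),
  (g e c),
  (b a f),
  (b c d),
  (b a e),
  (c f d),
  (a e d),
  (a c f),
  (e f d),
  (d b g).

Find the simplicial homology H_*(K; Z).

We work with the vertex ordering a < b < c < d < e < f < g. The simplices of K, each written with vertices in increasing order, are:

  0-simplices (7): a, b, c, d, e, f, g
  1-simplices (21): ab, ac, ad, ae, af, ag, bc, bd, be, bf, bg, cd, ce, cf, cg, de, df, dg, ef, eg, fg
  2-simplices (14): abe, abf, acf, acg, ade, adg, bcd, bce, bdg, bfg, cdf, ceg, def, efg

Hence C_0 ≅ Z^7, C_1 ≅ Z^21, C_2 ≅ Z^14.

Boundary ∂_1: C_1 → C_0 is given by ∂[p,q] = [q] − [p].
This gives a 7×21 integer matrix of rank 6; reducing to Smith normal form yields diagonal entries (1,1,1,1,1,1).

Boundary ∂_2: C_2 → C_1 sends each 2-simplex [p,q,r] to [q,r] − [p,r] + [p,q]. For instance
  ∂bcd = cd − bd + bc,
  ∂def = ef − df + de.
The 21×14 boundary matrix has rank 13 and Smith normal form diag(1,1,1,1,1,1,1,1,1,1,1,1,1).

Computing H_k = (kernel of ∂_k) / (image of ∂_{k+1}):

  H_0: rank C_0 − rank ∂_1 = 7 − 6 = 1, and the invariant factors of ∂_1 are all 1, so H_0 ≅ Z.
  H_1: rank ker ∂_1 − rank ∂_2 = (21 − 6) − 13 = 2, and the invariant factors of ∂_2 are all 1, so H_1 ≅ Z^2.
  H_2: rank ker ∂_2 − rank ∂_3 = (14 − 13) − 0 = 1, and there is no ∂_3, so H_2 ≅ Z.

As a check, the Euler characteristic is 7 − 21 + 14 = 0, which agrees with 1 − 2 + 1 = 0.

H_0 = Z,  H_1 = Z^2,  H_2 = Z.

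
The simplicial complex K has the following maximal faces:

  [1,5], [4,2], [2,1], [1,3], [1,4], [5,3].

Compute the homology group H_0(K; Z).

Fix the vertex order 1 < 2 < 3 < 4 < 5 and write every simplex with vertices in increasing order. Then dim K = 1 and the simplices of K are:

  0-simplices (5): [1], [2], [3], [4], [5]
  1-simplices (6): [1,2], [1,3], [1,4], [1,5], [2,4], [3,5]

Hence C_0 ≅ Z^5, C_1 ≅ Z^6.

Boundary ∂_1: C_1 → C_0 is given by ∂[p,q] = [q] − [p]. For instance
  ∂[3,5] = [5] − [3].
This gives a 5×6 integer matrix of rank 4; reducing to Smith normal form yields diagonal entries (1,1,1,1).

Reading off H_k = ker ∂_k / im ∂_{k+1}:

  H_0: rank C_0 − rank ∂_1 = 5 − 4 = 1, and the invariant factors of ∂_1 are all 1, so H_0 ≅ Z.

(K is a triangulation of a wedge of 2 circles.)

H_0 = Z.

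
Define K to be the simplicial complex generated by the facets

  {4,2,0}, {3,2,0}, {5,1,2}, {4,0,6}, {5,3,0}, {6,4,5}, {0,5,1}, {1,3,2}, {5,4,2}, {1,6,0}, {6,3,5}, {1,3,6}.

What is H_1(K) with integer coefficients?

Order the vertices as 0 < 1 < 2 < 3 < 4 < 5 < 6. Listing each simplex with vertices in this order, K has dimension 2 with simplices:

  0-simplices (7): [0], [1], [2], [3], [4], [5], [6]
  1-simplices (18): [0,1], [0,2], [0,3], [0,4], [0,5], [0,6], [1,2], [1,3], [1,5], [1,6], [2,3], [2,4], [2,5], [3,5], [3,6], [4,5], [4,6], [5,6]
  2-simplices (12): [0,1,5], [0,1,6], [0,2,3], [0,2,4], [0,3,5], [0,4,6], [1,2,3], [1,2,5], [1,3,6], [2,4,5], [3,5,6], [4,5,6]

giving chain groups C_0 ≅ Z^7, C_1 ≅ Z^18, C_2 ≅ Z^12.

∂_1: C_1 → C_0 is given by ∂[p,q] = [q] − [p].
As a 7×18 matrix over Z this has rank 6, with invariant factors (1,1,1,1,1,1).

Boundary ∂_2: C_2 → C_1 sends each 2-simplex [p,q,r] to [q,r] − [p,r] + [p,q]. For instance
  ∂[0,3,5] = [3,5] − [0,5] + [0,3],
  ∂[2,4,5] = [4,5] − [2,5] + [2,4].
As a 18×12 matrix over Z this has rank 12, with invariant factors (1,1,1,1,1,1,1,1,1,1,1,2).

From H_k ≅ ker(∂_k) / im(∂_{k+1}) we obtain:

  H_1: rank ker ∂_1 − rank ∂_2 = (18 − 6) − 12 = 0, and ∂_2 has invariant factor 2 > 1, so H_1 = Z/2.

H_1 ≅ Z/2.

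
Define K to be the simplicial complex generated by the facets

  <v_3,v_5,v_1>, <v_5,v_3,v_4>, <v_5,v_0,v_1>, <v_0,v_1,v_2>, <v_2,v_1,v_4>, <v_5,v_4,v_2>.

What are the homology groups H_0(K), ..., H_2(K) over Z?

H_0 = Z,  H_1 = Z,  H_2 = 0.

Take the total order v_0 < v_1 < v_2 < v_3 < v_4 < v_5 on the vertex set. Then K (dimension 2) consists of the simplices:

  0-simplices (6): [v_0], [v_1], [v_2], [v_3], [v_4], [v_5]
  1-simplices (12): [v_0,v_1], [v_0,v_2], [v_0,v_5], [v_1,v_2], [v_1,v_3], [v_1,v_4], [v_1,v_5], [v_2,v_4], [v_2,v_5], [v_3,v_4], [v_3,v_5], [v_4,v_5]
  2-simplices (6): [v_0,v_1,v_2], [v_0,v_1,v_5], [v_1,v_2,v_4], [v_1,v_3,v_5], [v_2,v_4,v_5], [v_3,v_4,v_5]

so the chain groups are C_0 ≅ Z^6, C_1 ≅ Z^12, C_2 ≅ Z^6.

The boundary map ∂_1: C_1 → C_0 is given by ∂[p,q] = [q] − [p]. For instance
  ∂[v_0,v_1] = [v_1] − [v_0].
The 6×12 boundary matrix has rank 5 and Smith normal form diag(1,1,1,1,1).

Boundary ∂_2: C_2 → C_1 acts by ∂[p,q,r] = [q,r] − [p,r] + [p,q]. For instance
  ∂[v_0,v_1,v_2] = [v_1,v_2] − [v_0,v_2] + [v_0,v_1],
  ∂[v_3,v_4,v_5] = [v_4,v_5] − [v_3,v_5] + [v_3,v_4].
The 12×6 boundary matrix has rank 6 and Smith normal form diag(1,1,1,1,1,1).

Now H_k = ker ∂_k / im ∂_{k+1}, so:

  H_0: rank C_0 − rank ∂_1 = 6 − 5 = 1, and the invariant factors of ∂_1 are all 1, so H_0 = Z.
  H_1: rank ker ∂_1 − rank ∂_2 = (12 − 5) − 6 = 1, and the invariant factors of ∂_2 are all 1, so H_1 = Z.
  H_2: rank ker ∂_2 − rank ∂_3 = (6 − 6) − 0 = 0, and there is no ∂_3, so H_2 = 0.

(K is a triangulation of the cylinder S^1 x I.)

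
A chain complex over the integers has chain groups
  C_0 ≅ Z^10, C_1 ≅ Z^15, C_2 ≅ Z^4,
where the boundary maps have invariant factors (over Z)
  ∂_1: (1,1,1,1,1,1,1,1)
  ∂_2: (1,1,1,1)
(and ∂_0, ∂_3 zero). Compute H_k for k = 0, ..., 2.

H_0 = Z^2,  H_1 = Z^3,  H_2 = 0.

H_0: b_0 = 10 − 0 − 8 = 2; torsion from ∂_1 factors > 1: none. So H_0 = Z^2.
H_1: b_1 = 15 − 8 − 4 = 3; torsion from ∂_2 factors > 1: none. So H_1 = Z^3.
H_2: b_2 = 4 − 4 − 0 = 0; torsion from ∂_3 factors > 1: none. So H_2 = 0.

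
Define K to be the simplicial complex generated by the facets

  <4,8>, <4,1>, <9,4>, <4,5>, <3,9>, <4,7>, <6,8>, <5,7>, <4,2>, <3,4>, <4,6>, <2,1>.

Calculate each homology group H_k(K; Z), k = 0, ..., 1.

We work with the vertex ordering 1 < 2 < 3 < 4 < 5 < 6 < 7 < 8 < 9. The simplices of K, each written with vertices in increasing order, are:

  0-simplices (9): [1], [2], [3], [4], [5], [6], [7], [8], [9]
  1-simplices (12): [1,2], [1,4], [2,4], [3,4], [3,9], [4,5], [4,6], [4,7], [4,8], [4,9], [5,7], [6,8]

so the chain groups are C_0 ≅ Z^9, C_1 ≅ Z^12.

∂_1: C_1 → C_0 sends each edge [p,q] (with p < q) to q − p.
This gives a 9×12 integer matrix of rank 8; reducing to Smith normal form yields diagonal entries (1,1,1,1,1,1,1,1).

Now H_k = ker ∂_k / im ∂_{k+1}, so:

  H_0: rank C_0 − rank ∂_1 = 9 − 8 = 1, and the invariant factors of ∂_1 are all 1, so H_0 = Z.
  H_1: rank ker ∂_1 − rank ∂_2 = (12 − 8) − 0 = 4, and there is no ∂_2, so H_1 = Z^4.

As a check, the Euler characteristic is 9 − 12 = -3, which agrees with 1 − 4 = -3.

H_0 ≅ Z,  H_1 ≅ Z^4.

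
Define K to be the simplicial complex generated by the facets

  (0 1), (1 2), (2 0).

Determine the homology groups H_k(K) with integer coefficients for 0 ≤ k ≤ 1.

H_0 = Z,  H_1 = Z.

K has 3 vertices, 3 edges.
rank ∂_0 = 0, rank ∂_1 = 2 ⇒ b_0 = 3 − 0 − 2 = 1; all invariant factors of ∂_1 are 1 so no torsion. So H_0 ≅ Z.
rank ∂_1 = 2, rank ∂_2 = 0 ⇒ b_1 = 3 − 2 − 0 = 1. So H_1 ≅ Z.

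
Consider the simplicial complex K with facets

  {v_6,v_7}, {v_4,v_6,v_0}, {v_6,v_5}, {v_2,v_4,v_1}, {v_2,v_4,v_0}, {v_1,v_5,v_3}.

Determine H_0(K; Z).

K has 8 vertices, 12 edges, 4 triangles.
rank ∂_0 = 0, rank ∂_1 = 7 ⇒ b_0 = 8 − 0 − 7 = 1; all invariant factors of ∂_1 are 1 so no torsion. So H_0 ≅ Z.

H_0 ≅ Z.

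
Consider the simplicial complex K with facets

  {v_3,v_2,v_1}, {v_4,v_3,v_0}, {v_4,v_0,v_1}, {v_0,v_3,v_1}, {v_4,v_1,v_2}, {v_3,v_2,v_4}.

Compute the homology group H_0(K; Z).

H_0 = Z.

Take the total order v_0 < v_1 < v_2 < v_3 < v_4 on the vertex set. Then K (dimension 2) consists of the simplices:

  0-simplices (5): [v_0], [v_1], [v_2], [v_3], [v_4]
  1-simplices (9): [v_0,v_1], [v_0,v_3], [v_0,v_4], [v_1,v_2], [v_1,v_3], [v_1,v_4], [v_2,v_3], [v_2,v_4], [v_3,v_4]
  2-simplices (6): [v_0,v_1,v_3], [v_0,v_1,v_4], [v_0,v_3,v_4], [v_1,v_2,v_3], [v_1,v_2,v_4], [v_2,v_3,v_4]

Hence C_0 ≅ Z^5, C_1 ≅ Z^9, C_2 ≅ Z^6.

The boundary map ∂_1: C_1 → C_0 maps an edge to its endpoints' difference, ∂[p,q] = q − p. For instance
  ∂[v_0,v_4] = [v_4] − [v_0].
The 5×9 boundary matrix has rank 4 and Smith normal form diag(1,1,1,1).

The boundary map ∂_2: C_2 → C_1 acts by ∂[p,q,r] = [q,r] − [p,r] + [p,q]. For instance
  ∂[v_1,v_2,v_3] = [v_2,v_3] − [v_1,v_3] + [v_1,v_2],
  ∂[v_2,v_3,v_4] = [v_3,v_4] − [v_2,v_4] + [v_2,v_3].
As a 9×6 matrix over Z this has rank 5, with invariant factors (1,1,1,1,1).

Now H_k = ker ∂_k / im ∂_{k+1}, so:

  H_0: rank C_0 − rank ∂_1 = 5 − 4 = 1, and the invariant factors of ∂_1 are all 1, so H_0 ≅ Z.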